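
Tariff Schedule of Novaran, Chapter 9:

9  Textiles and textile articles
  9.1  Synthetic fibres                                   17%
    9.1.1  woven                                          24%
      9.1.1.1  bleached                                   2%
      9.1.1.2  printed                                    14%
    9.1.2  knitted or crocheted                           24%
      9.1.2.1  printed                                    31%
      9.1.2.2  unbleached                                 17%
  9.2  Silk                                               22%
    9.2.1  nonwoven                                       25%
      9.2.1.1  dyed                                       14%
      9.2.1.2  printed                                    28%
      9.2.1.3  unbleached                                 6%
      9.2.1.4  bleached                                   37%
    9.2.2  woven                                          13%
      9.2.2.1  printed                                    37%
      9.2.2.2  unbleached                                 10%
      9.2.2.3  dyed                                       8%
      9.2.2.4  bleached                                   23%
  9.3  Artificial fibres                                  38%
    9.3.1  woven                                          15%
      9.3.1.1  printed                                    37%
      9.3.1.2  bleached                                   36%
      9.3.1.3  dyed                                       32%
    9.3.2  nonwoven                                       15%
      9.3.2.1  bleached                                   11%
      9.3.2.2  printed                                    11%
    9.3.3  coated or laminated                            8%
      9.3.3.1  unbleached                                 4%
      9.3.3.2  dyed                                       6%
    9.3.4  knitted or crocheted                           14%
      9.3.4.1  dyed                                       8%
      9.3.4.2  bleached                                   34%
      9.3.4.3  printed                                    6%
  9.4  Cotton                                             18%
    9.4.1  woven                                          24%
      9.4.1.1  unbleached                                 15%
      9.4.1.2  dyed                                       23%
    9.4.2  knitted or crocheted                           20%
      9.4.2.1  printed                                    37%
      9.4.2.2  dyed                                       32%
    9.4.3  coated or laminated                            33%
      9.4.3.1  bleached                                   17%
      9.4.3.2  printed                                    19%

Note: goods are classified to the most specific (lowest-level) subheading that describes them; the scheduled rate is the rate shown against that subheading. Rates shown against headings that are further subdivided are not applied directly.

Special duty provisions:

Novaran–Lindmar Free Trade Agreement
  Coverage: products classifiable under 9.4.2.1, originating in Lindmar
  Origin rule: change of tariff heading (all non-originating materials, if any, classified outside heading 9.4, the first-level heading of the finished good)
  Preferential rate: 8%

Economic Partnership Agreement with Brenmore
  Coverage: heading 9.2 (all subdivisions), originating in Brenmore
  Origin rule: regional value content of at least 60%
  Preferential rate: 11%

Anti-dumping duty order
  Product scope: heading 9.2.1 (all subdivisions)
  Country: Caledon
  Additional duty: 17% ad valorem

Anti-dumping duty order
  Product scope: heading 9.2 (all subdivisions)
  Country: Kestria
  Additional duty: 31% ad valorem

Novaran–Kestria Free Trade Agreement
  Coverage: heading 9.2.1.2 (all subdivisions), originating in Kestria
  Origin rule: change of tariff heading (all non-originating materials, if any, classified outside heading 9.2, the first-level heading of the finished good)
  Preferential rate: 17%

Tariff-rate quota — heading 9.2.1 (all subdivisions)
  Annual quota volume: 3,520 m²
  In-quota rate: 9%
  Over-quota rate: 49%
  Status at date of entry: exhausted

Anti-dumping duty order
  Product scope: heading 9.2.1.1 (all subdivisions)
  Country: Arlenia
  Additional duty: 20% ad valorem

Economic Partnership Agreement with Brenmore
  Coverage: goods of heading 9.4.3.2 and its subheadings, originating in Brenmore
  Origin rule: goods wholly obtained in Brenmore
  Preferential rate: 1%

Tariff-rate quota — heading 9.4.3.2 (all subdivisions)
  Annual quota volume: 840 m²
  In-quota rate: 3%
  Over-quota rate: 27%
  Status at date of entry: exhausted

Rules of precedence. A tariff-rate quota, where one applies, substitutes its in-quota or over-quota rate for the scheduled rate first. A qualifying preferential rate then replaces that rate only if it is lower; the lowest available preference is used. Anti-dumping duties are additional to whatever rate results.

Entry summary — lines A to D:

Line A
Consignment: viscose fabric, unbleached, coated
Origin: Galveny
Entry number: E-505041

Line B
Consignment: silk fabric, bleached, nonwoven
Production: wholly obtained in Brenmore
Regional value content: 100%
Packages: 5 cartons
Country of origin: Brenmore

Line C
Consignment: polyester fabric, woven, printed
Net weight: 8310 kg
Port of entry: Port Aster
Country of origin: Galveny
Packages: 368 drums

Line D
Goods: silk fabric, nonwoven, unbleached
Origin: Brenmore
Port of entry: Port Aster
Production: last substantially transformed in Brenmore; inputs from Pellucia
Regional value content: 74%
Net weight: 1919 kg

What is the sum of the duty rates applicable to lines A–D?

Line A: viscose → 9.3; coated → 9.3.3; unbleached → 9.3.3.1. Scheduled 4%. No special measure applies. → 4%.
Line B: silk → 9.2; nonwoven → 9.2.1; bleached → 9.2.1.4. Scheduled 37%. quota on 9.2.1 exhausted → over-quota 49%; Brenmore agreement on 9.2: RVC ≥ 60% → 11% available; Brenmore agreement on 9.4.3.2: 9.2.1.4 not covered; preferential 11%. → 11%.
Line C: polyester → 9.1; woven → 9.1.1; printed → 9.1.1.2. Scheduled 14%. No special measure applies. → 14%.
Line D: silk → 9.2; nonwoven → 9.2.1; unbleached → 9.2.1.3. Scheduled 6%. quota on 9.2.1 exhausted → over-quota 49%; Brenmore agreement on 9.2: RVC ≥ 60% → 11% available; Brenmore agreement on 9.4.3.2: 9.2.1.3 not covered; preferential 11%. → 11%.
Sum: 4% + 11% + 14% + 11% = 40%.

40%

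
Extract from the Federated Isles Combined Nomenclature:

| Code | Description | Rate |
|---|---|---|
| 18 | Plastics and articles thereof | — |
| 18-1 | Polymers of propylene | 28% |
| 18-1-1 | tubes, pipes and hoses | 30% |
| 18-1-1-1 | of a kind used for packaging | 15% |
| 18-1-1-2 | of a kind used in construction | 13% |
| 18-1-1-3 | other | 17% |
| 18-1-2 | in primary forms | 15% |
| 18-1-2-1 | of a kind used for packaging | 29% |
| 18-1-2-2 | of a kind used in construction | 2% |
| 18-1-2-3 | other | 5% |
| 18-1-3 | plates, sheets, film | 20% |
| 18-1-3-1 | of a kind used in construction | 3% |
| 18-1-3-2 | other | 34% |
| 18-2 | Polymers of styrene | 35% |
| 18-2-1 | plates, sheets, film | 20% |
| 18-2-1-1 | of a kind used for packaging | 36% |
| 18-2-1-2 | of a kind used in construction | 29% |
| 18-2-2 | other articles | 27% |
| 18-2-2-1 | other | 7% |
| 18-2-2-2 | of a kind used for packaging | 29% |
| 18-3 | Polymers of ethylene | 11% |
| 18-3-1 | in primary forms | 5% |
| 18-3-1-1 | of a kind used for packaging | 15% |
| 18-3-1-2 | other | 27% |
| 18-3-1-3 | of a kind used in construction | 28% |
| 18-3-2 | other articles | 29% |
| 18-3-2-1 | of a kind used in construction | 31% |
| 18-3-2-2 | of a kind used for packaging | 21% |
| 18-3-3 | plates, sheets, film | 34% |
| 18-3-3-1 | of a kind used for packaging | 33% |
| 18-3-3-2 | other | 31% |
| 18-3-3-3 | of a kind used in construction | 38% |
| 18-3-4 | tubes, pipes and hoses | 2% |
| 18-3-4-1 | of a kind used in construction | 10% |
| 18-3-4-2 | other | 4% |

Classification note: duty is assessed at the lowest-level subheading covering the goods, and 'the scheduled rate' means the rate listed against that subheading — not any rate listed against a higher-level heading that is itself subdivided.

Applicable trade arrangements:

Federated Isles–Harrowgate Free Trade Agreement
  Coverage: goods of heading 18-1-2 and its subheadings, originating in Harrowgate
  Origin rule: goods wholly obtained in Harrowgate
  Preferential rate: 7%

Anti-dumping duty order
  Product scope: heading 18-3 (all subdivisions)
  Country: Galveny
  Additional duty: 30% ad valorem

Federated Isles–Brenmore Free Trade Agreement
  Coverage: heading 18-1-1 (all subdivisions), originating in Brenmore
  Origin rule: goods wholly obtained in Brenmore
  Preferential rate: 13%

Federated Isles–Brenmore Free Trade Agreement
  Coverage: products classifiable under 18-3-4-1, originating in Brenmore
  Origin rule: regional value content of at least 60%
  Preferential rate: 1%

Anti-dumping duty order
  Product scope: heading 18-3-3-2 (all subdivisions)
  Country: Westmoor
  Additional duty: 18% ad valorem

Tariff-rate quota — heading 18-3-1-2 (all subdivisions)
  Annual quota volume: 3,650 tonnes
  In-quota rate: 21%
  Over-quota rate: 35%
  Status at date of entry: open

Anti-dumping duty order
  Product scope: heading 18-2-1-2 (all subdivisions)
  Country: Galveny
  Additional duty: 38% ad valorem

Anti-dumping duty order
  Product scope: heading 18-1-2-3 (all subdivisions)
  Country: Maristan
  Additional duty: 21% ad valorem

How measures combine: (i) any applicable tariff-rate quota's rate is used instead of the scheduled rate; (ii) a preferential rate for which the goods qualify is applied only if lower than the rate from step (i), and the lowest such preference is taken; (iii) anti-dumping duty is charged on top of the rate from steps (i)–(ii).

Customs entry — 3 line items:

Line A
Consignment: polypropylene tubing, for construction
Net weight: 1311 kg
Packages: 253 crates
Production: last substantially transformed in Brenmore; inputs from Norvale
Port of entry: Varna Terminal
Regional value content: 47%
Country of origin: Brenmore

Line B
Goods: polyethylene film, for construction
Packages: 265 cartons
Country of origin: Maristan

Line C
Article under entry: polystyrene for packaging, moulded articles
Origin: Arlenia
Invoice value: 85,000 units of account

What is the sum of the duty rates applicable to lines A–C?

Line A: polypropylene → 18-1; tubing → 18-1-1; for construction → 18-1-1-2. Scheduled 13%. Brenmore agreement on 18-1-1: not wholly obtained; Brenmore agreement on 18-3-4-1: 18-1-1-2 not covered. → 13%.
Line B: polyethylene → 18-3; film → 18-3-3; for construction → 18-3-3-3. Scheduled 38%. No special measure applies. → 38%.
Line C: polystyrene → 18-2; moulded articles → 18-2-2; for packaging → 18-2-2-2. Scheduled 29%. No special measure applies. → 29%.
Sum: 13% + 38% + 29% = 80%.

80%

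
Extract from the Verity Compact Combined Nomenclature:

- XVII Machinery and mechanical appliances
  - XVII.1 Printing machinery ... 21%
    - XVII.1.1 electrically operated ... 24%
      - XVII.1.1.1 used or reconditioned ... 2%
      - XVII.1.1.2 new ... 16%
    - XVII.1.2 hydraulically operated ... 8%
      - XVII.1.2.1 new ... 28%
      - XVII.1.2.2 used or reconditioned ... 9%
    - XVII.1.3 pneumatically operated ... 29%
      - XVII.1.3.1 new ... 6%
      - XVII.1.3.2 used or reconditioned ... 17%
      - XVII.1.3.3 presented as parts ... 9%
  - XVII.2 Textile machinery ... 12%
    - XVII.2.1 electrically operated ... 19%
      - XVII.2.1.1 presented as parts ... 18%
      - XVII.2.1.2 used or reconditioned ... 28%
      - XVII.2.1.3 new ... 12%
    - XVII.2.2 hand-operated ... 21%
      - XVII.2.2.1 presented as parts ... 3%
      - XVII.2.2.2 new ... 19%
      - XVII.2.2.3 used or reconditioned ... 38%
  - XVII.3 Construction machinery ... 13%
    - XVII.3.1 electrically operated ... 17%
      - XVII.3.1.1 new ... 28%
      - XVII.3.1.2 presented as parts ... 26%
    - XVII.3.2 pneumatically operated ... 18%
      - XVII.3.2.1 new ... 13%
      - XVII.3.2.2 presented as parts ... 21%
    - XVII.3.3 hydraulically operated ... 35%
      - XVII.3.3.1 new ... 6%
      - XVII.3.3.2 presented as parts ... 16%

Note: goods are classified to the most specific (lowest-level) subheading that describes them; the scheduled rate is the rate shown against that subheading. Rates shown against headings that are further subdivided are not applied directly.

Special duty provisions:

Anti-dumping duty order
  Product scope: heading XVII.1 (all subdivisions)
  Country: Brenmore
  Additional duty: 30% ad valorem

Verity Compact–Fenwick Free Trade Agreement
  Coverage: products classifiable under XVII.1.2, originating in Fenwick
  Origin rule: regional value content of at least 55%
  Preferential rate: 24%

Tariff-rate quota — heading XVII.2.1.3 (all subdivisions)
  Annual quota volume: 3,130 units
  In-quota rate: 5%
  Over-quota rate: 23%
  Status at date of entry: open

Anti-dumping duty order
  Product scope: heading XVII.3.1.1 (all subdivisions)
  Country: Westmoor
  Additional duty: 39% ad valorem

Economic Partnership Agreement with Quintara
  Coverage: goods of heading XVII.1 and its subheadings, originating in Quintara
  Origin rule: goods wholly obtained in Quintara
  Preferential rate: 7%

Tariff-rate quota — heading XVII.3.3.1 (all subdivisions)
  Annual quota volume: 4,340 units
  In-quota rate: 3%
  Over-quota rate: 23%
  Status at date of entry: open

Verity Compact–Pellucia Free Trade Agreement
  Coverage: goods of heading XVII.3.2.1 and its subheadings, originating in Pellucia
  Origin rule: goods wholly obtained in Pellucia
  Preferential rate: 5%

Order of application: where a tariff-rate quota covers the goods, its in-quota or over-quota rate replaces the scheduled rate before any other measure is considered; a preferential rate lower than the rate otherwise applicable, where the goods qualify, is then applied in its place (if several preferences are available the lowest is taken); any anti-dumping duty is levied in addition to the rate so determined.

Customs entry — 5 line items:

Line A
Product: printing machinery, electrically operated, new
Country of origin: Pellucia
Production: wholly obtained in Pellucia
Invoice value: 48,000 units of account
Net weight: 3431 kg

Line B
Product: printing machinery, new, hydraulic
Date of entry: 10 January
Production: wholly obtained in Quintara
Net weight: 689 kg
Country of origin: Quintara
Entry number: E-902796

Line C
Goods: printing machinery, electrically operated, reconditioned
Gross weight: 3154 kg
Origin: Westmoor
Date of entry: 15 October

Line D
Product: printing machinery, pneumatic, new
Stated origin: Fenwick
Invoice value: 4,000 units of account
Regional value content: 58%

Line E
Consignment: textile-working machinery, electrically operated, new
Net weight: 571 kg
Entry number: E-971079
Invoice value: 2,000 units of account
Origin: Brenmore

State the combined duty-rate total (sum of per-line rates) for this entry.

Line A: printing → XVII.1; electrically operated → XVII.1.1; new → XVII.1.1.2. Scheduled 16%. Pellucia agreement on XVII.3.2.1: XVII.1.1.2 not covered. → 16%.
Line B: printing → XVII.1; hydraulic → XVII.1.2; new → XVII.1.2.1. Scheduled 28%. Quintara agreement on XVII.1: wholly obtained → 7% available; preferential 7%. → 7%.
Line C: printing → XVII.1; electrically operated → XVII.1.1; reconditioned → XVII.1.1.1. Scheduled 2%. No special measure applies. → 2%.
Line D: printing → XVII.1; pneumatic → XVII.1.3; new → XVII.1.3.1. Scheduled 6%. Fenwick agreement on XVII.1.2: XVII.1.3.1 not covered. → 6%.
Line E: textile-working → XVII.2; electrically operated → XVII.2.1; new → XVII.2.1.3. Scheduled 12%. quota on XVII.2.1.3 open → in-quota 5%. → 5%.
Sum: 16% + 7% + 2% + 6% + 5% = 36%.

36%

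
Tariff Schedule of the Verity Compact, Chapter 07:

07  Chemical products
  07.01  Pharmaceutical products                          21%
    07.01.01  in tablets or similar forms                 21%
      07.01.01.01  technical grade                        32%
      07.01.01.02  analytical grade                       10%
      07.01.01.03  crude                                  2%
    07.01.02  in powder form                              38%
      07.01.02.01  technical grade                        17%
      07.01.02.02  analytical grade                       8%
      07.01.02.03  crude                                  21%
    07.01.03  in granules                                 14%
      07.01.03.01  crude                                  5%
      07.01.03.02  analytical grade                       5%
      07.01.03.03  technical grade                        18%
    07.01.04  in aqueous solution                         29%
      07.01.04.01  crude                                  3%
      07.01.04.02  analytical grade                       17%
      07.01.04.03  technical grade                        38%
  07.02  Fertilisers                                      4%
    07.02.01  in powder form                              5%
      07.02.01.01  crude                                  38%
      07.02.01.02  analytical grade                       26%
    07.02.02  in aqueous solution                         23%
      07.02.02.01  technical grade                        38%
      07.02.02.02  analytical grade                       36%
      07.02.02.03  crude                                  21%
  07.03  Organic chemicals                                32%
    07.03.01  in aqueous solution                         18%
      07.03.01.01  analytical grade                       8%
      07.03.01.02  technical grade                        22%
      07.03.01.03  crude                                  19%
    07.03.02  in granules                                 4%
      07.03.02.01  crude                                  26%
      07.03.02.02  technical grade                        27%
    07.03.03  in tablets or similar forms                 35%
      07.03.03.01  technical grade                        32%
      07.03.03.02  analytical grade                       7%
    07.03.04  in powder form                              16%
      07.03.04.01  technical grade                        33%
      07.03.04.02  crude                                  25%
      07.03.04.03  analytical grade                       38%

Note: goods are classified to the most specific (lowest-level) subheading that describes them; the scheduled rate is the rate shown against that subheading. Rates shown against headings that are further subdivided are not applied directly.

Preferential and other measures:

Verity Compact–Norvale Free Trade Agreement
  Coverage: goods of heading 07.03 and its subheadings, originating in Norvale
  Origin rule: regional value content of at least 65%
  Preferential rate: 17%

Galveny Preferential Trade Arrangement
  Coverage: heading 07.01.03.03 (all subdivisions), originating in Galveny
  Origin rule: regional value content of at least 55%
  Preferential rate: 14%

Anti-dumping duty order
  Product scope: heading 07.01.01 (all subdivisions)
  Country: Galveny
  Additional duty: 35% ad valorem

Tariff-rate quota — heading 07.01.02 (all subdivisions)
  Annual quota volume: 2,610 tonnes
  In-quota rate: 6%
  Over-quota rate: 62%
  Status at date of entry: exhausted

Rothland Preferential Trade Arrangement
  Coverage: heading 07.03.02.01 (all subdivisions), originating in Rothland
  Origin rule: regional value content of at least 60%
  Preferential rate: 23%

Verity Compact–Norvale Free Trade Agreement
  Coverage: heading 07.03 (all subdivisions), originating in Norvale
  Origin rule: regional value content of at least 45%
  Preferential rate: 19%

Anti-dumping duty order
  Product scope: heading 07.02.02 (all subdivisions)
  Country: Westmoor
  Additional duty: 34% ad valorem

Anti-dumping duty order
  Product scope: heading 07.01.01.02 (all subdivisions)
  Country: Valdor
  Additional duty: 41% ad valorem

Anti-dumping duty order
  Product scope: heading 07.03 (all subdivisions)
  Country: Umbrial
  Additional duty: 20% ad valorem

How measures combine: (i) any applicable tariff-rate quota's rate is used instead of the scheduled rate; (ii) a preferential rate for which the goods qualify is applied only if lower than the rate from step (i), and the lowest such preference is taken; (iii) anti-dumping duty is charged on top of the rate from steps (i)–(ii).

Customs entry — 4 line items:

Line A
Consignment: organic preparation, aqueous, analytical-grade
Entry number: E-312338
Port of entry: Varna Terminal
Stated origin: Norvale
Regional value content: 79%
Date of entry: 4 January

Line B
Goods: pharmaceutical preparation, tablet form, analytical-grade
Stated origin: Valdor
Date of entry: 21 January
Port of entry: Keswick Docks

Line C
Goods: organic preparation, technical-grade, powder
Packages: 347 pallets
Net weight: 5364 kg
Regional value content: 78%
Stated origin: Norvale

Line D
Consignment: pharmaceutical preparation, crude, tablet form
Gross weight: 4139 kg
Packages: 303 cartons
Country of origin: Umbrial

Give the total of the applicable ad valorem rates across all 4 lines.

Line A: organic → 07.03; aqueous → 07.03.01; analytical-grade → 07.03.01.01. Scheduled 8%. Norvale agreement on 07.03: RVC ≥ 65% → 17% available; Norvale agreement on 07.03: RVC ≥ 45% → 19% available; preference 17% not lower than 8% → no reduction. → 8%.
Line B: pharmaceutical → 07.01; tablet form → 07.01.01; analytical-grade → 07.01.01.02. Scheduled 10%. anti-dumping (Valdor, 07.01.01.02): +41%; total 10% + 41% = 51%. → 51%.
Line C: organic → 07.03; powder → 07.03.04; technical-grade → 07.03.04.01. Scheduled 33%. Norvale agreement on 07.03: RVC ≥ 65% → 17% available; Norvale agreement on 07.03: RVC ≥ 45% → 19% available; preferential 17%. → 17%.
Line D: pharmaceutical → 07.01; tablet form → 07.01.01; crude → 07.01.01.03. Scheduled 2%. No special measure applies. → 2%.
Sum: 8% + 51% + 17% + 2% = 78%.

78%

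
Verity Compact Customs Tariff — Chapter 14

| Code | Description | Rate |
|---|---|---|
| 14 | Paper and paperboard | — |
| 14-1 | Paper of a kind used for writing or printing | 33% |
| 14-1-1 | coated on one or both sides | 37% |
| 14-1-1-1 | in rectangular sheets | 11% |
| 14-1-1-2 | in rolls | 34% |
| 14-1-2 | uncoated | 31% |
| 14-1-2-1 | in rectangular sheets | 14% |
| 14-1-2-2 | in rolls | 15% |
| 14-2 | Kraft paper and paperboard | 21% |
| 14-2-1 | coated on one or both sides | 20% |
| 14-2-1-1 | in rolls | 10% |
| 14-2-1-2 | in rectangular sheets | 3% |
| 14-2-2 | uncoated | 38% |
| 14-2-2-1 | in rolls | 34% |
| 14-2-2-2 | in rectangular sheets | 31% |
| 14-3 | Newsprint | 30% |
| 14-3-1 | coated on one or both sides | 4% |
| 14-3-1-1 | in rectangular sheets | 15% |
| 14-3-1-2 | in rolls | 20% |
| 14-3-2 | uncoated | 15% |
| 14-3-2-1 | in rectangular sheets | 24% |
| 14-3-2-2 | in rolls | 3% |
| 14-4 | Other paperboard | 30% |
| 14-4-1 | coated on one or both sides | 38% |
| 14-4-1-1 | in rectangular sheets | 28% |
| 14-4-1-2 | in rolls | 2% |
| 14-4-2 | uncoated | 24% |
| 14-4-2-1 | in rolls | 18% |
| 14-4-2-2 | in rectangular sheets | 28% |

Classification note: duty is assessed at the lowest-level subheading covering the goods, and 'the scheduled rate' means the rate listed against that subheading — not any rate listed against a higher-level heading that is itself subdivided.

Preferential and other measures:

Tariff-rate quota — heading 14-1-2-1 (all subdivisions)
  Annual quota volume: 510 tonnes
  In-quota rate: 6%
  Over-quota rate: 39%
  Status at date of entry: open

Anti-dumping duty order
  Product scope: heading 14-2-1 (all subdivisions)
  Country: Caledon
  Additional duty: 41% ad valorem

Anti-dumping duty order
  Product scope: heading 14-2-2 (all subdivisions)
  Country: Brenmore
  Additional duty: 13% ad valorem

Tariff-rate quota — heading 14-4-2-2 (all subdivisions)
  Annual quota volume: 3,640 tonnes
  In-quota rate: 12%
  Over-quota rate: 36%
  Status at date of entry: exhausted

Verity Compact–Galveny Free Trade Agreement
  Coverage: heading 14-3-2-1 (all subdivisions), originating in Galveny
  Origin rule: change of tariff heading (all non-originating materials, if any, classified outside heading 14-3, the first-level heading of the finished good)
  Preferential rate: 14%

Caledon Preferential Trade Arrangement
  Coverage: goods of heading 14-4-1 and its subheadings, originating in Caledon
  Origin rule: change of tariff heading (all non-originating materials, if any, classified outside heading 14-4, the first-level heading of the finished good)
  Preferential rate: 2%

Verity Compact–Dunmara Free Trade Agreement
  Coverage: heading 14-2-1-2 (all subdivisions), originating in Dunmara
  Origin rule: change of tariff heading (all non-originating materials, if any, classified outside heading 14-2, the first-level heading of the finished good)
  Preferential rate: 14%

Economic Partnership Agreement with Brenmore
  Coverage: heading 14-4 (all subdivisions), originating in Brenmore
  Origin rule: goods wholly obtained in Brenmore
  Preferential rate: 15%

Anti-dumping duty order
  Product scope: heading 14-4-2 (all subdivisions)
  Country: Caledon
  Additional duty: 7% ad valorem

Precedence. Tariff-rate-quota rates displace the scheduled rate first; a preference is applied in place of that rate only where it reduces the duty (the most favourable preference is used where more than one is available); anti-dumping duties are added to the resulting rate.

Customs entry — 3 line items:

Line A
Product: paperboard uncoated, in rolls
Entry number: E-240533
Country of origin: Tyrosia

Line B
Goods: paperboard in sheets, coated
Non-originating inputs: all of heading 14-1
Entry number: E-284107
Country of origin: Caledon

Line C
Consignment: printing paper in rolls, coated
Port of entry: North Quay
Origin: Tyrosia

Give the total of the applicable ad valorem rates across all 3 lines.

Line A: paperboard → 14-4; uncoated → 14-4-2; in rolls → 14-4-2-1. Scheduled 18%. No special measure applies. → 18%.
Line B: paperboard → 14-4; coated → 14-4-1; in sheets → 14-4-1-1. Scheduled 28%. Caledon agreement on 14-4-1: CTH met → 2% available; preferential 2%. → 2%.
Line C: printing paper → 14-1; coated → 14-1-1; in rolls → 14-1-1-2. Scheduled 34%. No special measure applies. → 34%.
Sum: 18% + 2% + 34% = 54%.

54%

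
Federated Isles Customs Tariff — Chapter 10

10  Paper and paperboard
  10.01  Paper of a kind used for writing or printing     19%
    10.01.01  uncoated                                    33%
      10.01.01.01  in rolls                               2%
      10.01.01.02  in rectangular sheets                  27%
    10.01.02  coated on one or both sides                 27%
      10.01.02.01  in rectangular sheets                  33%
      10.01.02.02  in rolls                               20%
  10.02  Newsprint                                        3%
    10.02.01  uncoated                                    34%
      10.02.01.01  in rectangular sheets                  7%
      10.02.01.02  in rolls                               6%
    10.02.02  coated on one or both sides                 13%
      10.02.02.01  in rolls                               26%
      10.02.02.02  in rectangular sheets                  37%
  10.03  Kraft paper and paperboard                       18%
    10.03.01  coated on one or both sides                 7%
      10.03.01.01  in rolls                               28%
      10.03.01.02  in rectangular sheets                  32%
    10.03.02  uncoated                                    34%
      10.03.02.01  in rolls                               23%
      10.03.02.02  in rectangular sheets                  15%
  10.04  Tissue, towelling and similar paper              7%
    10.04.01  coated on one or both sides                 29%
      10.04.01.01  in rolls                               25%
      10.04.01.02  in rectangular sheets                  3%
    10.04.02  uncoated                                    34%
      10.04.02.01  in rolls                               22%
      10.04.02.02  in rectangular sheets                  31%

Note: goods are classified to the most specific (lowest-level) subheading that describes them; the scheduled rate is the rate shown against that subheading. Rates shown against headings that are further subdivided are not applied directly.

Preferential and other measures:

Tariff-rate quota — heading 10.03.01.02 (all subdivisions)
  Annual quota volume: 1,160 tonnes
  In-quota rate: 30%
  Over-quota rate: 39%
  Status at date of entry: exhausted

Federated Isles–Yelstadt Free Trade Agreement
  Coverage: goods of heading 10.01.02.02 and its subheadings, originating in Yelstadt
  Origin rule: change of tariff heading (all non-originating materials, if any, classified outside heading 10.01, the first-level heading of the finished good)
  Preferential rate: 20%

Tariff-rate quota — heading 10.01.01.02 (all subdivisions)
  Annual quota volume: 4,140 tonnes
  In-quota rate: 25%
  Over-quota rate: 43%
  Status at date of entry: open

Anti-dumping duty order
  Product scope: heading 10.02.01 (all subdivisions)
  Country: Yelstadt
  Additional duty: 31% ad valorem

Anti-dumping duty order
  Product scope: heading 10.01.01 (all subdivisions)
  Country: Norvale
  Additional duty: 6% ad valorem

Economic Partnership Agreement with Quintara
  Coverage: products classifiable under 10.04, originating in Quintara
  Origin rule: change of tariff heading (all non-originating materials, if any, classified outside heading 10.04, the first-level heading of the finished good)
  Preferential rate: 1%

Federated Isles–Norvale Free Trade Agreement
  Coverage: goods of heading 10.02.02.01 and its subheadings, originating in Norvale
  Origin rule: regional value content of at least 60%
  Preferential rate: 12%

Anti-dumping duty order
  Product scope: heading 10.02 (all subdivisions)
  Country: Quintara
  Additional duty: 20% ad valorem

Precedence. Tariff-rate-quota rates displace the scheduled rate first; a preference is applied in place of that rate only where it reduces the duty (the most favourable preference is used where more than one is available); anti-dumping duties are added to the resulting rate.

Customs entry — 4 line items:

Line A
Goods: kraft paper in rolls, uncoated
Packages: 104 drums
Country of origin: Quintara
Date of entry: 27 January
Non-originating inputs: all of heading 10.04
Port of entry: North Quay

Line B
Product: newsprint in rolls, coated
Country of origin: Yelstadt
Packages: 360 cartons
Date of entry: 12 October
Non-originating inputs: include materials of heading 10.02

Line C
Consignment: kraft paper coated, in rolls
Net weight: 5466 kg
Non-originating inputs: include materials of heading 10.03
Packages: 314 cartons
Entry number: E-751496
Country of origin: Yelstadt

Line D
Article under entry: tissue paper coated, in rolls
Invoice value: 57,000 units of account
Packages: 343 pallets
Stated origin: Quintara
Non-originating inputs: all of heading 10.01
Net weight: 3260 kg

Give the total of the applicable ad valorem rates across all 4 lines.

Line A: kraft paper → 10.03; uncoated → 10.03.02; in rolls → 10.03.02.01. Scheduled 23%. Quintara agreement on 10.04: 10.03.02.01 not covered. → 23%.
Line B: newsprint → 10.02; coated → 10.02.02; in rolls → 10.02.02.01. Scheduled 26%. Yelstadt agreement on 10.01.02.02: 10.02.02.01 not covered. → 26%.
Line C: kraft paper → 10.03; coated → 10.03.01; in rolls → 10.03.01.01. Scheduled 28%. Yelstadt agreement on 10.01.02.02: 10.03.01.01 not covered. → 28%.
Line D: tissue paper → 10.04; coated → 10.04.01; in rolls → 10.04.01.01. Scheduled 25%. Quintara agreement on 10.04: CTH met → 1% available; preferential 1%. → 1%.
Sum: 23% + 26% + 28% + 1% = 78%.

78%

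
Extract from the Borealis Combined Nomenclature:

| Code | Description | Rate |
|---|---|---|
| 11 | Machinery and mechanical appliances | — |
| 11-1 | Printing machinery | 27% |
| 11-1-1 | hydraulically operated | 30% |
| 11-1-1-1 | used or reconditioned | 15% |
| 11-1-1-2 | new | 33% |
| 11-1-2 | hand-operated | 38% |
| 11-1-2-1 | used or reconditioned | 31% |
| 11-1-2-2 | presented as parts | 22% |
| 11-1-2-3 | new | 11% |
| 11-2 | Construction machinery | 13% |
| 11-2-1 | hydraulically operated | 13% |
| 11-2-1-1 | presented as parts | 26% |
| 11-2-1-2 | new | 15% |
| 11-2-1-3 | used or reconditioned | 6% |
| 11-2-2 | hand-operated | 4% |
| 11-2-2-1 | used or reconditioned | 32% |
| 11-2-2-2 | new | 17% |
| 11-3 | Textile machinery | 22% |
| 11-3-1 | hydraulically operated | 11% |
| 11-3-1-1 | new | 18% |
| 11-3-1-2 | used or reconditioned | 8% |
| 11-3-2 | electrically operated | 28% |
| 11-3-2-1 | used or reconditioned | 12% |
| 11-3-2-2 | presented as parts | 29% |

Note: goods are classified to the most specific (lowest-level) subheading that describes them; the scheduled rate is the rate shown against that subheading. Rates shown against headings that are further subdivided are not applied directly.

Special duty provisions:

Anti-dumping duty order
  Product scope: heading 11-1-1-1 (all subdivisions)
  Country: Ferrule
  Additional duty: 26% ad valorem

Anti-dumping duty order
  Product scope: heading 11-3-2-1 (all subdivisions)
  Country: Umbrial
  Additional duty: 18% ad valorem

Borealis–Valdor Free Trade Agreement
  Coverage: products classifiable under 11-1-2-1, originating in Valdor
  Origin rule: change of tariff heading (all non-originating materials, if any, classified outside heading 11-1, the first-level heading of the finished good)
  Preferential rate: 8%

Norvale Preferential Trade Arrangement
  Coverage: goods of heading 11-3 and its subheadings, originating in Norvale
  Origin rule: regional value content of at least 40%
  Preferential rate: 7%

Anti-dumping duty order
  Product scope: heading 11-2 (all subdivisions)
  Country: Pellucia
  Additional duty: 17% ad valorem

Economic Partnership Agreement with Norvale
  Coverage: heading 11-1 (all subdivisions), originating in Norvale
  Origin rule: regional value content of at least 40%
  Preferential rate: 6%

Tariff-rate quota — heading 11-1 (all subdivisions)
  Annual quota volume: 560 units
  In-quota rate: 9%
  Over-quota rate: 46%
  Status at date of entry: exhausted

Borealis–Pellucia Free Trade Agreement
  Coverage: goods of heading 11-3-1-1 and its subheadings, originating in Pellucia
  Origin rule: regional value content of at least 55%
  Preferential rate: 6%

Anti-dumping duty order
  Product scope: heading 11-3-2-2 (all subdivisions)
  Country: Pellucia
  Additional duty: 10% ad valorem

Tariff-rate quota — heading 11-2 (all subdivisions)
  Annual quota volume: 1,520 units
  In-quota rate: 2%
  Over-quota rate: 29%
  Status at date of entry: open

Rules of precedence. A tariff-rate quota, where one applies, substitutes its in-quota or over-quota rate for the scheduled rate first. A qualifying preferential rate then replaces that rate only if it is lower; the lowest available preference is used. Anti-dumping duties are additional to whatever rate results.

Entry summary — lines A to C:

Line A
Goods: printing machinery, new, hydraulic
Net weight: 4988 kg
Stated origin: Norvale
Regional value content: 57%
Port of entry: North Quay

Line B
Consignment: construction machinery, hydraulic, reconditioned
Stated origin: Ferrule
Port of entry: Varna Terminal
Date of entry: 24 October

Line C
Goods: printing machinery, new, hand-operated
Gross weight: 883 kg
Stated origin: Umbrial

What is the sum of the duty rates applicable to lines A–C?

Line A: printing → 11-1; hydraulic → 11-1-1; new → 11-1-1-2. Scheduled 33%. quota on 11-1 exhausted → over-quota 46%; Norvale agreement on 11-3: 11-1-1-2 not covered; Norvale agreement on 11-1: RVC ≥ 40% → 6% available; preferential 6%. → 6%.
Line B: construction → 11-2; hydraulic → 11-2-1; reconditioned → 11-2-1-3. Scheduled 6%. quota on 11-2 open → in-quota 2%. → 2%.
Line C: printing → 11-1; hand-operated → 11-1-2; new → 11-1-2-3. Scheduled 11%. quota on 11-1 exhausted → over-quota 46%. → 46%.
Sum: 6% + 2% + 46% = 54%.

54%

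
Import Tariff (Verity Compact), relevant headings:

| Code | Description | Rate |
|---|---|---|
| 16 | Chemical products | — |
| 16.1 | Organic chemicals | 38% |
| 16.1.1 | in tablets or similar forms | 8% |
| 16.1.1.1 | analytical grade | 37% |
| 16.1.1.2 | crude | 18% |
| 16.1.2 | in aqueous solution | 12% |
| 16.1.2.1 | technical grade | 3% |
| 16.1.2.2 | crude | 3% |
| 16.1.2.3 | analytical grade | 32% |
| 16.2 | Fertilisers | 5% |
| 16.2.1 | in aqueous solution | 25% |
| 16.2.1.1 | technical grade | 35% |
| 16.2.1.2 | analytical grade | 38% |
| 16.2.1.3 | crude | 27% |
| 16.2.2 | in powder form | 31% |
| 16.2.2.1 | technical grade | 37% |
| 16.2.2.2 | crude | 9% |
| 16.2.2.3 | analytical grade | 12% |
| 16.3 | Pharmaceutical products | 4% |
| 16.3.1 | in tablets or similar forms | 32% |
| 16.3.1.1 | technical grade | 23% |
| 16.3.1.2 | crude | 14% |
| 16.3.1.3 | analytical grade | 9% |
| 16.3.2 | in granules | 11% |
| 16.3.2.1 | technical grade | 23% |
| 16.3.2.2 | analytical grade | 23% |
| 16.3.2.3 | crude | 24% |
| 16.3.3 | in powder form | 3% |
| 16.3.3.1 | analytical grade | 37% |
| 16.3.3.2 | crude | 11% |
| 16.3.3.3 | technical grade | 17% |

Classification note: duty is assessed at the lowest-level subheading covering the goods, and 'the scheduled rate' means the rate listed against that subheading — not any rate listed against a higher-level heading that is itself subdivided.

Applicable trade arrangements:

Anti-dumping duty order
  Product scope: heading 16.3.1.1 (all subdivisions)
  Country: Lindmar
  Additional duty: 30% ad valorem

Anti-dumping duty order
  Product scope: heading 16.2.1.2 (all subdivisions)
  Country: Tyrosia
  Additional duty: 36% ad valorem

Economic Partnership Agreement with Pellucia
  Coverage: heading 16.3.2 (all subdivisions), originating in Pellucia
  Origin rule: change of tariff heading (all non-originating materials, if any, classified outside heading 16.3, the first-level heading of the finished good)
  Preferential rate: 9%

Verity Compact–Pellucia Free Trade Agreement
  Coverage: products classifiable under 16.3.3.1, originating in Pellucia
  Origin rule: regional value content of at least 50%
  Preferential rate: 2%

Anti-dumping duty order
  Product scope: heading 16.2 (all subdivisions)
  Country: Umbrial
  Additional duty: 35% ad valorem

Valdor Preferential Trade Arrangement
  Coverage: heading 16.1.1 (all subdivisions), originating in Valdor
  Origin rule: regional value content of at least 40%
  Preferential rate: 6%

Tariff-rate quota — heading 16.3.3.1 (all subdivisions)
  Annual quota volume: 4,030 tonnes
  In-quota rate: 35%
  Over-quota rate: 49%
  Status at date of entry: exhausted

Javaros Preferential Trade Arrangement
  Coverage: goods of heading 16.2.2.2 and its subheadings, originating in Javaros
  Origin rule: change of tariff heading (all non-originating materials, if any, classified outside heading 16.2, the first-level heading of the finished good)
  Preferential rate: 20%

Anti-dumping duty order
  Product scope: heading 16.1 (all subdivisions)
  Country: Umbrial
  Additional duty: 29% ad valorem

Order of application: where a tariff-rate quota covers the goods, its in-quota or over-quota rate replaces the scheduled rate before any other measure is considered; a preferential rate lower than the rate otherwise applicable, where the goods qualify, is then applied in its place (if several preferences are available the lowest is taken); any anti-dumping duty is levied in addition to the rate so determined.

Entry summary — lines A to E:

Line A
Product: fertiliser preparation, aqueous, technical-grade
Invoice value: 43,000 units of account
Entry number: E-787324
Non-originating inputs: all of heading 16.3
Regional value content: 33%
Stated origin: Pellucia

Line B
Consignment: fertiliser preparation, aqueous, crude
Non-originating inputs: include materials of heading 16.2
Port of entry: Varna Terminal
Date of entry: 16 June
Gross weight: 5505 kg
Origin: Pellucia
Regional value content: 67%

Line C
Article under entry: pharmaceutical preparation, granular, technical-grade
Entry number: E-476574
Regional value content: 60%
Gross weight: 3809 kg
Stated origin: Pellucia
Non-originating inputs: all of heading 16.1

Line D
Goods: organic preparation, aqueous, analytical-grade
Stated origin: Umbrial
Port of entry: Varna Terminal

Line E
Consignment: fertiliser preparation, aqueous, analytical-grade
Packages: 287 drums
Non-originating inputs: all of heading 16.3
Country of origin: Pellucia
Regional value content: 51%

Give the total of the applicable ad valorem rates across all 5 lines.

170%

Line A: fertiliser → 16.2; aqueous → 16.2.1; technical-grade → 16.2.1.1. Scheduled 35%. Pellucia agreement on 16.3.2: 16.2.1.1 not covered; Pellucia agreement on 16.3.3.1: 16.2.1.1 not covered. → 35%.
Line B: fertiliser → 16.2; aqueous → 16.2.1; crude → 16.2.1.3. Scheduled 27%. Pellucia agreement on 16.3.2: 16.2.1.3 not covered; Pellucia agreement on 16.3.3.1: 16.2.1.3 not covered. → 27%.
Line C: pharmaceutical → 16.3; granular → 16.3.2; technical-grade → 16.3.2.1. Scheduled 23%. Pellucia agreement on 16.3.2: CTH met → 9% available; Pellucia agreement on 16.3.3.1: 16.3.2.1 not covered; preferential 9%. → 9%.
Line D: organic → 16.1; aqueous → 16.1.2; analytical-grade → 16.1.2.3. Scheduled 32%. anti-dumping (Umbrial, 16.1): +29%; total 32% + 29% = 61%. → 61%.
Line E: fertiliser → 16.2; aqueous → 16.2.1; analytical-grade → 16.2.1.2. Scheduled 38%. Pellucia agreement on 16.3.2: 16.2.1.2 not covered; Pellucia agreement on 16.3.3.1: 16.2.1.2 not covered. → 38%.
Sum: 35% + 27% + 9% + 61% + 38% = 170%.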